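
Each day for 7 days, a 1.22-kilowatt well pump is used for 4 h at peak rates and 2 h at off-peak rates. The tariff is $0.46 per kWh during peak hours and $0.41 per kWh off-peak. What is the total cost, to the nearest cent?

$22.72

Peak energy = 1.22 kW × 4 h × 7 = 34.16 kWh
Off-peak energy = 1.22 kW × 2 h × 7 = 17.08 kWh
Cost = 34.16 × $0.46 + 17.08 × $0.41 = $15.7136 + $7.0028 = $22.72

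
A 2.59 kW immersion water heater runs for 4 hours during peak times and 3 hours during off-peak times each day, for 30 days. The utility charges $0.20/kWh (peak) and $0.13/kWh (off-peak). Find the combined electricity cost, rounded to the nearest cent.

Peak energy = 2.59 kW × 4 h × 30 = 310.8 kWh
Off-peak energy = 2.59 kW × 3 h × 30 = 233.1 kWh
Cost = 310.8 × $0.20 + 233.1 × $0.13 = $62.16 + $30.303 = $92.46

$92.46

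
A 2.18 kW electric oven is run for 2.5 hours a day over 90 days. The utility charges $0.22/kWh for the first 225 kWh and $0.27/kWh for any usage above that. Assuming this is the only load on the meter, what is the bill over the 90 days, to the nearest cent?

$121.19

Runtime = 2.5 h/day × 90 days = 225 h
Energy = 2.18 kW × 225 h = 490.5 kWh
Tier 1 (0–225 kWh): 225 × $0.22 = $49.5
Above 225 kWh: 265.5 × $0.27 = $71.685
Bill = $121.19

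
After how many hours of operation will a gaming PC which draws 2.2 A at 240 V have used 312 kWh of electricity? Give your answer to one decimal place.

Power = 2.2 A × 240 V = 528 W = 0.528 kW
Hours = 312 kWh ÷ 0.528 kW = 590.9 h

590.9 h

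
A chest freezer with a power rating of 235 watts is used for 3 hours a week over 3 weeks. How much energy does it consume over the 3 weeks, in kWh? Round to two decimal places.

Runtime = 3 h/week × 3 weeks = 9 h
Energy = 0.235 kW × 9 h = 2.115 kWh ≈ 2.12 kWh

2.12 kWh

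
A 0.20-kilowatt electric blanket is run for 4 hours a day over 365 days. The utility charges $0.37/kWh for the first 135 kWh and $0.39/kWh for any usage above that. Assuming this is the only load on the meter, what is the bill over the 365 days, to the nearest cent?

Runtime = 4 h/day × 365 days = 1460 h
Energy = 0.2 kW × 1460 h = 292 kWh
Tier 1 (0–135 kWh): 135 × $0.37 = $49.95
Above 135 kWh: 157 × $0.39 = $61.23
Bill = $111.18

$111.18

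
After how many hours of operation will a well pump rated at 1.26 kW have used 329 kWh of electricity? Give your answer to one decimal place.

261.1 h

Hours = 329 kWh ÷ 1.26 kW = 261.1 h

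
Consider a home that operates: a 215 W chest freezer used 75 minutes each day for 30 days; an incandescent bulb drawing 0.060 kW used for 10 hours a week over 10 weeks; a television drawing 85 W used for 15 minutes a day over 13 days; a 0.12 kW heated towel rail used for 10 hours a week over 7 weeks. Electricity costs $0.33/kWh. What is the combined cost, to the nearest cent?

chest freezer: Runtime = 75 min × 30 = 2250 min = 37.5 h
chest freezer: 0.215 kW × 37.5 h = 8.0625 kWh
incandescent bulb: Runtime = 10 h/week × 10 weeks = 100 h
incandescent bulb: 0.06 kW × 100 h = 6 kWh
television: Runtime = 15 min × 13 = 195 min = 3.25 h
television: 0.085 kW × 3.25 h = 0.27625 kWh
heated towel rail: Runtime = 10 h/week × 7 weeks = 70 h
heated towel rail: 0.12 kW × 70 h = 8.4 kWh
Total energy = 22.73875 kWh
Cost = 22.73875 × $0.33 = $7.50

$7.50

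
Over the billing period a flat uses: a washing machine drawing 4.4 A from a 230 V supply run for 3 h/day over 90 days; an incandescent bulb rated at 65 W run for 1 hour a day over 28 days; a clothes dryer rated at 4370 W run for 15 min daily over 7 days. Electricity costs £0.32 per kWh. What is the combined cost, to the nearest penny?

£90.47

washing machine: Power = 4.4 A × 230 V = 1012 W = 1.012 kW
washing machine: Runtime = 3 h/day × 90 days = 270 h
washing machine: 1.012 kW × 270 h = 273.24 kWh
incandescent bulb: Runtime = 1 h/day × 28 days = 28 h
incandescent bulb: 0.065 kW × 28 h = 1.82 kWh
clothes dryer: Runtime = 15 min × 7 = 105 min = 1.75 h
clothes dryer: 4.37 kW × 1.75 h = 7.6475 kWh
Total energy = 282.7075 kWh
Cost = 282.7075 × £0.32 = £90.47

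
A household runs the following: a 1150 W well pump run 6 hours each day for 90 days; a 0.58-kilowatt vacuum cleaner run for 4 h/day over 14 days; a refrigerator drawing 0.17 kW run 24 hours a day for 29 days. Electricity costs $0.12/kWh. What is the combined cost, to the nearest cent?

well pump: Runtime = 6 h/day × 90 days = 540 h
well pump: 1.15 kW × 540 h = 621 kWh
vacuum cleaner: Runtime = 4 h/day × 14 days = 56 h
vacuum cleaner: 0.58 kW × 56 h = 32.48 kWh
refrigerator: Runtime = 24 h × 29 = 696 h
refrigerator: 0.17 kW × 696 h = 118.32 kWh
Total energy = 771.8 kWh
Cost = 771.8 × $0.12 = $92.62

$92.62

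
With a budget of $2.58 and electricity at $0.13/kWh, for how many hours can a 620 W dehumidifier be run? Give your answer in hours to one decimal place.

32.0 h

Energy available = $2.58 ÷ $0.13/kWh = 19.8462 kWh
Hours = 19.8462 kWh ÷ 0.62 kW = 32.0 h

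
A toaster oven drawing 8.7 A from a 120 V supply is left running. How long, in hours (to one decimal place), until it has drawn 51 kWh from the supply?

48.9 h

Power = 8.7 A × 120 V = 1044 W = 1.044 kW
Hours = 51 kWh ÷ 1.044 kW = 48.9 h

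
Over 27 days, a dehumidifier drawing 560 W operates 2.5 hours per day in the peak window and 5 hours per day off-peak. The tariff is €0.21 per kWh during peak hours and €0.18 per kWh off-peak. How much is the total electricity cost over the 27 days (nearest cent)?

Peak energy = 0.56 kW × 2.5 h × 27 = 37.8 kWh
Off-peak energy = 0.56 kW × 5 h × 27 = 75.6 kWh
Cost = 37.8 × €0.21 + 75.6 × €0.18 = €7.938 + €13.608 = €21.55

€21.55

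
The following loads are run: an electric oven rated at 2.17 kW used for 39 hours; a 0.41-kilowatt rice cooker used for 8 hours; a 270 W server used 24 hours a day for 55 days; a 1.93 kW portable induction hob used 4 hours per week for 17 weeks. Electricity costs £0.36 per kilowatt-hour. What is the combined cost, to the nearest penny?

£207.20

electric oven: 2.17 kW × 39 h = 84.63 kWh
rice cooker: 0.41 kW × 8 h = 3.28 kWh
server: Runtime = 24 h × 55 = 1320 h
server: 0.27 kW × 1320 h = 356.4 kWh
portable induction hob: Runtime = 4 h/week × 17 weeks = 68 h
portable induction hob: 1.93 kW × 68 h = 131.24 kWh
Total energy = 575.55 kWh
Cost = 575.55 × £0.36 = £207.20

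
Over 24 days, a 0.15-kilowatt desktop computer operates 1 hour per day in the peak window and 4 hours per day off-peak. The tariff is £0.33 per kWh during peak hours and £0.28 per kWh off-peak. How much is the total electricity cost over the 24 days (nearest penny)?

£5.22

Peak energy = 0.15 kW × 1 h × 24 = 3.6 kWh
Off-peak energy = 0.15 kW × 4 h × 24 = 14.4 kWh
Cost = 3.6 × £0.33 + 14.4 × £0.28 = £1.188 + £4.032 = £5.22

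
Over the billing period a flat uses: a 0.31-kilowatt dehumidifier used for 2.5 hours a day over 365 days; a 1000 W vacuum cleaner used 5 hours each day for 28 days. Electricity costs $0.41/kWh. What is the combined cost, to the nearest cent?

$173.38

dehumidifier: Runtime = 2.5 h/day × 365 days = 912.5 h
dehumidifier: 0.31 kW × 912.5 h = 282.875 kWh
vacuum cleaner: Runtime = 5 h/day × 28 days = 140 h
vacuum cleaner: 1 kW × 140 h = 140 kWh
Total energy = 422.875 kWh
Cost = 422.875 × $0.41 = $173.38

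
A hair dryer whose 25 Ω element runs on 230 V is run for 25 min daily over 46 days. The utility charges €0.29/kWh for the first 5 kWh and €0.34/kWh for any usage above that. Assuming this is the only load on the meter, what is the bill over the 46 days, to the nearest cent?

Power = V²/R = 230²/25 = 2116 W = 2.116 kW
Runtime = 25 min × 46 = 1150 min = 19.166666… h
Energy = 2.116 kW × 19.166666… h = 40.556666… kWh
Tier 1 (0–5 kWh): 5 × €0.29 = €1.45
Above 5 kWh: 35.556666… × €0.34 = €12.089266…
Bill = €13.54

€13.54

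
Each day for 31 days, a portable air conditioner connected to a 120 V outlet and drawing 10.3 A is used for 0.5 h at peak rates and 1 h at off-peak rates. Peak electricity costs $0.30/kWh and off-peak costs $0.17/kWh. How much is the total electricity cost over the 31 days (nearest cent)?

Power = 10.3 A × 120 V = 1236 W = 1.236 kW
Peak energy = 1.236 kW × 0.5 h × 31 = 19.158 kWh
Off-peak energy = 1.236 kW × 1 h × 31 = 38.316 kWh
Cost = 19.158 × $0.30 + 38.316 × $0.17 = $5.7474 + $6.51372 = $12.26

$12.26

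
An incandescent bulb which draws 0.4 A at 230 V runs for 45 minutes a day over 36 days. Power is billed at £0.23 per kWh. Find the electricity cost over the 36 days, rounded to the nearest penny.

Power = 0.4 A × 230 V = 92 W = 0.092 kW
Runtime = 45 min × 36 = 1620 min = 27 h
Energy = 0.092 kW × 27 h = 2.484 kWh
Cost = 2.484 kWh × £0.23/kWh = £0.57

£0.57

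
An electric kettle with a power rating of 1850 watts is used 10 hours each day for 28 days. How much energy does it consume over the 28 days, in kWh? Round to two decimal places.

Runtime = 10 h/day × 28 days = 280 h
Energy = 1.85 kW × 280 h = 518 kWh

518.00 kWh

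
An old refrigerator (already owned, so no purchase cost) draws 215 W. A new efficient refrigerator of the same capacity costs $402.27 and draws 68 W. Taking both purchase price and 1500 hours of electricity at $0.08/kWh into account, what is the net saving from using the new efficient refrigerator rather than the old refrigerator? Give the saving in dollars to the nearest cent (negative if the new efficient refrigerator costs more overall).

old refrigerator: $0.00 + (215/1000) kW × 1500 h × $0.08 = $0.00 + $25.8 = $25.8
new efficient refrigerator: $402.27 + (68/1000) kW × 1500 h × $0.08 = $402.27 + $8.16 = $410.43
Saving = $25.8 − $410.43 = −$384.63

-$384.63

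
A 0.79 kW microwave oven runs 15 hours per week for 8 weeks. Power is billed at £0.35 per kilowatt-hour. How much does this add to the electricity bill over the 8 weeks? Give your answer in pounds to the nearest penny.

Runtime = 15 h/week × 8 weeks = 120 h
Energy = 0.79 kW × 120 h = 94.8 kWh
Cost = 94.8 kWh × £0.35/kWh = £33.18

£33.18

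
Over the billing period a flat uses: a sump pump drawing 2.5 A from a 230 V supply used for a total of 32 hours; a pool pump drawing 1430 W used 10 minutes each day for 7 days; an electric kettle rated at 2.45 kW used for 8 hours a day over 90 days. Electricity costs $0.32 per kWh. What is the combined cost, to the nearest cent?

$570.90

sump pump: Power = 2.5 A × 230 V = 575 W = 0.575 kW
sump pump: 0.575 kW × 32 h = 18.4 kWh
pool pump: Runtime = 10 min × 7 = 70 min = 1.166666… h
pool pump: 1.43 kW × 1.166666… h = 1.668333… kWh
electric kettle: Runtime = 8 h/day × 90 days = 720 h
electric kettle: 2.45 kW × 720 h = 1764 kWh
Total energy = 1784.068333… kWh
Cost = 1784.068333… × $0.32 = $570.90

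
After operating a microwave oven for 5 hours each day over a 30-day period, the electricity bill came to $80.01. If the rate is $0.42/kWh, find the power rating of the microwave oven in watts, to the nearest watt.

Energy = $80.01 ÷ $0.42/kWh = 190.5 kWh
Runtime = 5 h/day × 30 days = 150 h
Power = 190.5 kWh ÷ 150 h = 1.27 kW = 1270 W

1270 W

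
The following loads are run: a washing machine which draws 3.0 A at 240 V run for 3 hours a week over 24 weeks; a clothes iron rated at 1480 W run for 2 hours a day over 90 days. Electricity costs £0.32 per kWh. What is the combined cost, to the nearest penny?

£101.84

washing machine: Power = 3.0 A × 240 V = 720 W = 0.72 kW
washing machine: Runtime = 3 h/week × 24 weeks = 72 h
washing machine: 0.72 kW × 72 h = 51.84 kWh
clothes iron: Runtime = 2 h/day × 90 days = 180 h
clothes iron: 1.48 kW × 180 h = 266.4 kWh
Total energy = 318.24 kWh
Cost = 318.24 × £0.32 = £101.84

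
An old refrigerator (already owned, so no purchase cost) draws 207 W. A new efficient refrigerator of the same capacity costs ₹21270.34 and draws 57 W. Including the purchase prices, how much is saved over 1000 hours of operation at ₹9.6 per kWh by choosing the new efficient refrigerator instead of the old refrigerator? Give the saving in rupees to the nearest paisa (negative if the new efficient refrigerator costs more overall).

old refrigerator: ₹0.00 + (207/1000) kW × 1000 h × ₹9.6 = ₹0.00 + ₹1987.2 = ₹1987.2
new efficient refrigerator: ₹21270.34 + (57/1000) kW × 1000 h × ₹9.6 = ₹21270.34 + ₹547.2 = ₹21817.54
Saving = ₹1987.2 − ₹21817.54 = −₹19830.34

-₹19830.34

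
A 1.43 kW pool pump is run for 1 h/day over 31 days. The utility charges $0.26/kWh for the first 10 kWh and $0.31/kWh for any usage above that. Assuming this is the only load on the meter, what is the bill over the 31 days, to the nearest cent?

Runtime = 1 h/day × 31 days = 31 h
Energy = 1.43 kW × 31 h = 44.33 kWh
Tier 1 (0–10 kWh): 10 × $0.26 = $2.6
Above 10 kWh: 34.33 × $0.31 = $10.6423
Bill = $13.24

$13.24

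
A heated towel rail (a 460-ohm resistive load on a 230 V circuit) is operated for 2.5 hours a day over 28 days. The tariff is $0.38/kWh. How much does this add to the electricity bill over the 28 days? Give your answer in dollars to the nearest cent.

$3.06

Power = V²/R = 230²/460 = 115 W = 0.115 kW
Runtime = 2.5 h/day × 28 days = 70 h
Energy = 0.115 kW × 70 h = 8.05 kWh
Cost = 8.05 kWh × $0.38/kWh = $3.06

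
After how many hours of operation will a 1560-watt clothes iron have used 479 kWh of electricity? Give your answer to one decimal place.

Hours = 479 kWh ÷ 1.56 kW = 307.1 h

307.1 h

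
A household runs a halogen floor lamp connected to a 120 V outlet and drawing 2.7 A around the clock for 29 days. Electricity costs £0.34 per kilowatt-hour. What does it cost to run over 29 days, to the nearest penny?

Power = 2.7 A × 120 V = 324 W = 0.324 kW
Runtime = 24 h × 29 = 696 h
Energy = 0.324 kW × 696 h = 225.504 kWh
Cost = 225.504 kWh × £0.34/kWh = £76.67

£76.67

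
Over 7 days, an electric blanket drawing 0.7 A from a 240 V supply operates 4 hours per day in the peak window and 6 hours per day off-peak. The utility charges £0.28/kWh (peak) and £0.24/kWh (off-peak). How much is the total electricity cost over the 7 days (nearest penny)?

Power = 0.7 A × 240 V = 168 W = 0.168 kW
Peak energy = 0.168 kW × 4 h × 7 = 4.704 kWh
Off-peak energy = 0.168 kW × 6 h × 7 = 7.056 kWh
Cost = 4.704 × £0.28 + 7.056 × £0.24 = £1.31712 + £1.69344 = £3.01

£3.01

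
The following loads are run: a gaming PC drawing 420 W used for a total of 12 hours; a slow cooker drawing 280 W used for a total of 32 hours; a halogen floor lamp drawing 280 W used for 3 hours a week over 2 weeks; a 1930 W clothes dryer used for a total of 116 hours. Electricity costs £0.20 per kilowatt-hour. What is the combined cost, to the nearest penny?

£47.91

gaming PC: 0.42 kW × 12 h = 5.04 kWh
slow cooker: 0.28 kW × 32 h = 8.96 kWh
halogen floor lamp: Runtime = 3 h/week × 2 weeks = 6 h
halogen floor lamp: 0.28 kW × 6 h = 1.68 kWh
clothes dryer: 1.93 kW × 116 h = 223.88 kWh
Total energy = 239.56 kWh
Cost = 239.56 × £0.20 = £47.91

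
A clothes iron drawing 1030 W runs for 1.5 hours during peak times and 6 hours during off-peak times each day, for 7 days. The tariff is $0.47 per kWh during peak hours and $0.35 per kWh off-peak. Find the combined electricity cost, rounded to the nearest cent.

$20.22

Peak energy = 1.03 kW × 1.5 h × 7 = 10.815 kWh
Off-peak energy = 1.03 kW × 6 h × 7 = 43.26 kWh
Cost = 10.815 × $0.47 + 43.26 × $0.35 = $5.08305 + $15.141 = $20.22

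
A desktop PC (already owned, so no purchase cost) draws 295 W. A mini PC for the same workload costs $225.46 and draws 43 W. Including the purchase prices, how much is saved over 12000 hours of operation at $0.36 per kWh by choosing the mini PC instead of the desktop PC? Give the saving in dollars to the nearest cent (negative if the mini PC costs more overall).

$863.18

desktop PC: $0.00 + (295/1000) kW × 12000 h × $0.36 = $0.00 + $1274.4 = $1274.4
mini PC: $225.46 + (43/1000) kW × 12000 h × $0.36 = $225.46 + $185.76 = $411.22
Saving = $1274.4 − $411.22 = $863.18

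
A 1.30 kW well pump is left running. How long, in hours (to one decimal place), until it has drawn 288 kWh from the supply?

Hours = 288 kWh ÷ 1.3 kW = 221.5 h

221.5 h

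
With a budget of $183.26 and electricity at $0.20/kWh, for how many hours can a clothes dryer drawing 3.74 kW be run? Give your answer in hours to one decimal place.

245.0 h

Energy available = $183.26 ÷ $0.20/kWh = 916.3 kWh
Hours = 916.3 kWh ÷ 3.74 kW = 245.0 h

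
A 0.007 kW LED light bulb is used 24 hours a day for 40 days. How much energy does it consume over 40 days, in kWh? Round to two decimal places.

6.72 kWh

Runtime = 24 h × 40 = 960 h
Energy = 0.007 kW × 960 h = 6.72 kWh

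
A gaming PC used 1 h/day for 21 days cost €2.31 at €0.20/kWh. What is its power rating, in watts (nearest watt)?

Energy = €2.31 ÷ €0.20/kWh = 11.55 kWh
Runtime = 1 h/day × 21 days = 21 h
Power = 11.55 kWh ÷ 21 h = 0.55 kW = 550 W

550 W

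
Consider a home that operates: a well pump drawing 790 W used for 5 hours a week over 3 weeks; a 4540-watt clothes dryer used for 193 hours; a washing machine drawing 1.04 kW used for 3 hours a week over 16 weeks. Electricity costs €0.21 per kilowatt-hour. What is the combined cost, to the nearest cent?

well pump: Runtime = 5 h/week × 3 weeks = 15 h
well pump: 0.79 kW × 15 h = 11.85 kWh
clothes dryer: 4.54 kW × 193 h = 876.22 kWh
washing machine: Runtime = 3 h/week × 16 weeks = 48 h
washing machine: 1.04 kW × 48 h = 49.92 kWh
Total energy = 937.99 kWh
Cost = 937.99 × €0.21 = €196.98

€196.98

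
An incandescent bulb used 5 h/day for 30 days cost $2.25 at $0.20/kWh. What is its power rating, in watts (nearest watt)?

75 W

Energy = $2.25 ÷ $0.20/kWh = 11.25 kWh
Runtime = 5 h/day × 30 days = 150 h
Power = 11.25 kWh ÷ 150 h = 0.075 kW = 75 W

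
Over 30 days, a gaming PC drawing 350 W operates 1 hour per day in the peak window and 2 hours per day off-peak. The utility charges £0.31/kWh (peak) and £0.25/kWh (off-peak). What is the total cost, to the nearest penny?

Peak energy = 0.35 kW × 1 h × 30 = 10.5 kWh
Off-peak energy = 0.35 kW × 2 h × 30 = 21 kWh
Cost = 10.5 × £0.31 + 21 × £0.25 = £3.255 + £5.25 = £8.51

£8.51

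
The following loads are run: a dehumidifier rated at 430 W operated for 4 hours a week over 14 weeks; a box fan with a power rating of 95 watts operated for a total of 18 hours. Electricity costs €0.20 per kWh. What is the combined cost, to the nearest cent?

dehumidifier: Runtime = 4 h/week × 14 weeks = 56 h
dehumidifier: 0.43 kW × 56 h = 24.08 kWh
box fan: 0.095 kW × 18 h = 1.71 kWh
Total energy = 25.79 kWh
Cost = 25.79 × €0.20 = €5.16

€5.16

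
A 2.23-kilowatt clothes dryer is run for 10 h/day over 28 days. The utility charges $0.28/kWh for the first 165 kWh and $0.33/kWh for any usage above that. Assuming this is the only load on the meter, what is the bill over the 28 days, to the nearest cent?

Runtime = 10 h/day × 28 days = 280 h
Energy = 2.23 kW × 280 h = 624.4 kWh
Tier 1 (0–165 kWh): 165 × $0.28 = $46.2
Above 165 kWh: 459.4 × $0.33 = $151.602
Bill = $197.80

$197.80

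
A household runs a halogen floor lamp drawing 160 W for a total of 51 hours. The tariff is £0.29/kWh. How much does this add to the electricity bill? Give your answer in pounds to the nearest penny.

Energy = 0.16 kW × 51 h = 8.16 kWh
Cost = 8.16 kWh × £0.29/kWh = £2.37

£2.37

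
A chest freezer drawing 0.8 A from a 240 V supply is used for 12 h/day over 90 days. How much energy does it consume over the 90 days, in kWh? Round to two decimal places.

Power = 0.8 A × 240 V = 192 W = 0.192 kW
Runtime = 12 h/day × 90 days = 1080 h
Energy = 0.192 kW × 1080 h = 207.36 kWh

207.36 kWh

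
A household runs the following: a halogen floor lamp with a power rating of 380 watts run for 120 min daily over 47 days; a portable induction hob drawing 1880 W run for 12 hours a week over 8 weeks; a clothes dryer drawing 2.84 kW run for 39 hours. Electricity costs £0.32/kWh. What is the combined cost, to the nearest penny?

halogen floor lamp: Runtime = 120 min × 47 = 5640 min = 94 h
halogen floor lamp: 0.38 kW × 94 h = 35.72 kWh
portable induction hob: Runtime = 12 h/week × 8 weeks = 96 h
portable induction hob: 1.88 kW × 96 h = 180.48 kWh
clothes dryer: 2.84 kW × 39 h = 110.76 kWh
Total energy = 326.96 kWh
Cost = 326.96 × £0.32 = £104.63

£104.63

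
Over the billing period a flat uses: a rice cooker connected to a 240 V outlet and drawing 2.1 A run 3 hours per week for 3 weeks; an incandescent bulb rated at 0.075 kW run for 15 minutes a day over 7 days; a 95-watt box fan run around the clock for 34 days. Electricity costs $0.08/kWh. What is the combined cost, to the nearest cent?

rice cooker: Power = 2.1 A × 240 V = 504 W = 0.504 kW
rice cooker: Runtime = 3 h/week × 3 weeks = 9 h
rice cooker: 0.504 kW × 9 h = 4.536 kWh
incandescent bulb: Runtime = 15 min × 7 = 105 min = 1.75 h
incandescent bulb: 0.075 kW × 1.75 h = 0.13125 kWh
box fan: Runtime = 24 h × 34 = 816 h
box fan: 0.095 kW × 816 h = 77.52 kWh
Total energy = 82.18725 kWh
Cost = 82.18725 × $0.08 = $6.57

$6.57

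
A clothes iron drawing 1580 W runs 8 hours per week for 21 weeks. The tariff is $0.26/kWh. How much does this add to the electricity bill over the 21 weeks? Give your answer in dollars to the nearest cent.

Runtime = 8 h/week × 21 weeks = 168 h
Energy = 1.58 kW × 168 h = 265.44 kWh
Cost = 265.44 kWh × $0.26/kWh = $69.01

$69.01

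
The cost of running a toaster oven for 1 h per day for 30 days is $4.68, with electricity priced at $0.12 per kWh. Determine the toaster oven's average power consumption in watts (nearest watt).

1300 W

Energy = $4.68 ÷ $0.12/kWh = 39 kWh
Runtime = 1 h/day × 30 days = 30 h
Power = 39 kWh ÷ 30 h = 1.3 kW = 1300 W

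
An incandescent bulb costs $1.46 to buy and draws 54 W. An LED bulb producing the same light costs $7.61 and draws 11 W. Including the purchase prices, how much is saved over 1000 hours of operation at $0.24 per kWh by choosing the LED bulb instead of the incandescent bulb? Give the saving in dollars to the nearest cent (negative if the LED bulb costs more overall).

$4.17

incandescent bulb: $1.46 + (54/1000) kW × 1000 h × $0.24 = $1.46 + $12.96 = $14.42
LED bulb: $7.61 + (11/1000) kW × 1000 h × $0.24 = $7.61 + $2.64 = $10.25
Saving = $14.42 − $10.25 = $4.17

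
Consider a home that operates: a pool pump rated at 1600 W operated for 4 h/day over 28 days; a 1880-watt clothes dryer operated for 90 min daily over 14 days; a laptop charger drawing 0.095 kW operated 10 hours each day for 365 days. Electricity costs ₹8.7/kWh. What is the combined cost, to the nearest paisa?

pool pump: Runtime = 4 h/day × 28 days = 112 h
pool pump: 1.6 kW × 112 h = 179.2 kWh
clothes dryer: Runtime = 90 min × 14 = 1260 min = 21 h
clothes dryer: 1.88 kW × 21 h = 39.48 kWh
laptop charger: Runtime = 10 h/day × 365 days = 3650 h
laptop charger: 0.095 kW × 3650 h = 346.75 kWh
Total energy = 565.43 kWh
Cost = 565.43 × ₹8.7 = ₹4919.24

₹4919.24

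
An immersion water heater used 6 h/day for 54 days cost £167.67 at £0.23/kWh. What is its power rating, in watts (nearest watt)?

2250 W

Energy = £167.67 ÷ £0.23/kWh = 729 kWh
Runtime = 6 h/day × 54 days = 324 h
Power = 729 kWh ÷ 324 h = 2.25 kW = 2250 W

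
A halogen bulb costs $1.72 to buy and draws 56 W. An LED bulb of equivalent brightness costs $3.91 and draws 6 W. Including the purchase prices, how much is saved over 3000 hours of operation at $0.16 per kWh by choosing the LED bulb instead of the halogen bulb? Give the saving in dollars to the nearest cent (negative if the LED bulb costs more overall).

halogen bulb: $1.72 + (56/1000) kW × 3000 h × $0.16 = $1.72 + $26.88 = $28.6
LED bulb: $3.91 + (6/1000) kW × 3000 h × $0.16 = $3.91 + $2.88 = $6.79
Saving = $28.6 − $6.79 = $21.81

$21.81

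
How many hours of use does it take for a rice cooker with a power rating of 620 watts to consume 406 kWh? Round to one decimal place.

Hours = 406 kWh ÷ 0.62 kW = 654.8 h

654.8 h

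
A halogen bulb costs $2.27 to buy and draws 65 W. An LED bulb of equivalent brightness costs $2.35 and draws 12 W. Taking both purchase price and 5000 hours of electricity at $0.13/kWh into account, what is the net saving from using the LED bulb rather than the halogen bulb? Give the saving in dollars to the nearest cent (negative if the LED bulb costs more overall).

halogen bulb: $2.27 + (65/1000) kW × 5000 h × $0.13 = $2.27 + $42.25 = $44.52
LED bulb: $2.35 + (12/1000) kW × 5000 h × $0.13 = $2.35 + $7.8 = $10.15
Saving = $44.52 − $10.15 = $34.37

$34.37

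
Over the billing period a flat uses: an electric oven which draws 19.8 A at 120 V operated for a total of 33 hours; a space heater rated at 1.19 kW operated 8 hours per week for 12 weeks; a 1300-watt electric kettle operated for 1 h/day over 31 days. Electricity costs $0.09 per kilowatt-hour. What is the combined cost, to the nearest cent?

$20.97

electric oven: Power = 19.8 A × 120 V = 2376 W = 2.376 kW
electric oven: 2.376 kW × 33 h = 78.408 kWh
space heater: Runtime = 8 h/week × 12 weeks = 96 h
space heater: 1.19 kW × 96 h = 114.24 kWh
electric kettle: Runtime = 1 h/day × 31 days = 31 h
electric kettle: 1.3 kW × 31 h = 40.3 kWh
Total energy = 232.948 kWh
Cost = 232.948 × $0.09 = $20.97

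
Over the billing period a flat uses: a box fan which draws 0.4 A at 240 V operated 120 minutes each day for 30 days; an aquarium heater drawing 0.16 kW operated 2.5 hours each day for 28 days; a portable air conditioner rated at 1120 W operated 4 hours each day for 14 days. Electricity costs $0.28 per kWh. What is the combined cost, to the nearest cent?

box fan: Power = 0.4 A × 240 V = 96 W = 0.096 kW
box fan: Runtime = 120 min × 30 = 3600 min = 60 h
box fan: 0.096 kW × 60 h = 5.76 kWh
aquarium heater: Runtime = 2.5 h/day × 28 days = 70 h
aquarium heater: 0.16 kW × 70 h = 11.2 kWh
portable air conditioner: Runtime = 4 h/day × 14 days = 56 h
portable air conditioner: 1.12 kW × 56 h = 62.72 kWh
Total energy = 79.68 kWh
Cost = 79.68 × $0.28 = $22.31

$22.31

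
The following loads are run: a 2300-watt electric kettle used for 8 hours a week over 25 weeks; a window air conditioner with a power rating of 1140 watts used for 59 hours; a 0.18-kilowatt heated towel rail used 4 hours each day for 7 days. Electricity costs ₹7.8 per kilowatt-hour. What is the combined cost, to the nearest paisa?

electric kettle: Runtime = 8 h/week × 25 weeks = 200 h
electric kettle: 2.3 kW × 200 h = 460 kWh
window air conditioner: 1.14 kW × 59 h = 67.26 kWh
heated towel rail: Runtime = 4 h/day × 7 days = 28 h
heated towel rail: 0.18 kW × 28 h = 5.04 kWh
Total energy = 532.3 kWh
Cost = 532.3 × ₹7.8 = ₹4151.94

₹4151.94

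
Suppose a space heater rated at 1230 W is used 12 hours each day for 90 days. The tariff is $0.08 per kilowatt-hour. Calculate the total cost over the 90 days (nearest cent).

Runtime = 12 h/day × 90 days = 1080 h
Energy = 1.23 kW × 1080 h = 1328.4 kWh
Cost = 1328.4 kWh × $0.08/kWh = $106.27

$106.27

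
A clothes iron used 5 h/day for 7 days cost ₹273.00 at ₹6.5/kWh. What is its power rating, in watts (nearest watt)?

1200 W

Energy = ₹273.00 ÷ ₹6.5/kWh = 42 kWh
Runtime = 5 h/day × 7 days = 35 h
Power = 42 kWh ÷ 35 h = 1.2 kW = 1200 W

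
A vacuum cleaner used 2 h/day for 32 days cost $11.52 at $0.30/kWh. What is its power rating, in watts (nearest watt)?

Energy = $11.52 ÷ $0.30/kWh = 38.4 kWh
Runtime = 2 h/day × 32 days = 64 h
Power = 38.4 kWh ÷ 64 h = 0.6 kW = 600 W

600 W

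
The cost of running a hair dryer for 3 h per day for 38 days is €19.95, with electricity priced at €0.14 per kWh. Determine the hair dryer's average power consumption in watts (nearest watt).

1250 W

Energy = €19.95 ÷ €0.14/kWh = 142.5 kWh
Runtime = 3 h/day × 38 days = 114 h
Power = 142.5 kWh ÷ 114 h = 1.25 kW = 1250 W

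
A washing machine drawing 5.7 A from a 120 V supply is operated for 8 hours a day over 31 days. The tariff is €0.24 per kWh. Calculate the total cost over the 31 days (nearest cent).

€40.71

Power = 5.7 A × 120 V = 684 W = 0.684 kW
Runtime = 8 h/day × 31 days = 248 h
Energy = 0.684 kW × 248 h = 169.632 kWh
Cost = 169.632 kWh × €0.24/kWh = €40.71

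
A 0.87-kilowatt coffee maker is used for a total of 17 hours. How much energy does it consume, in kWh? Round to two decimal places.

14.79 kWh

Energy = 0.87 kW × 17 h = 14.79 kWh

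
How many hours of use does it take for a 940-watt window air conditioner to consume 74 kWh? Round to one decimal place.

78.7 h

Hours = 74 kWh ÷ 0.94 kW = 78.7 h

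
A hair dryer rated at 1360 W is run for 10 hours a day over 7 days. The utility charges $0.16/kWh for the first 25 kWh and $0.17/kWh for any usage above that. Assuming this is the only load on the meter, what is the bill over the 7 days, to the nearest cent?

Runtime = 10 h/day × 7 days = 70 h
Energy = 1.36 kW × 70 h = 95.2 kWh
Tier 1 (0–25 kWh): 25 × $0.16 = $4
Above 25 kWh: 70.2 × $0.17 = $11.934
Bill = $15.93

$15.93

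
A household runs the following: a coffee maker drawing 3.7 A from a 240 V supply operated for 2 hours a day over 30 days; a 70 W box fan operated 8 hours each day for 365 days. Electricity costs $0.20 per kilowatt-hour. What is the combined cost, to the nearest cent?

coffee maker: Power = 3.7 A × 240 V = 888 W = 0.888 kW
coffee maker: Runtime = 2 h/day × 30 days = 60 h
coffee maker: 0.888 kW × 60 h = 53.28 kWh
box fan: Runtime = 8 h/day × 365 days = 2920 h
box fan: 0.07 kW × 2920 h = 204.4 kWh
Total energy = 257.68 kWh
Cost = 257.68 × $0.20 = $51.54

$51.54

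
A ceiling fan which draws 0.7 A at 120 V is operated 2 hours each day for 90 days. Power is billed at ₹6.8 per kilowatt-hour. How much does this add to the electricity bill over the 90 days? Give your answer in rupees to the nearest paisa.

Power = 0.7 A × 120 V = 84 W = 0.084 kW
Runtime = 2 h/day × 90 days = 180 h
Energy = 0.084 kW × 180 h = 15.12 kWh
Cost = 15.12 kWh × ₹6.8/kWh = ₹102.82

₹102.82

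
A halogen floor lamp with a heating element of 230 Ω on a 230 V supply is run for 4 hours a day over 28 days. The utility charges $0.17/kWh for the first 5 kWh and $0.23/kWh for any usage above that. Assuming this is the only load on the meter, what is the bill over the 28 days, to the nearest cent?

$5.62

Power = V²/R = 230²/230 = 230 W = 0.23 kW
Runtime = 4 h/day × 28 days = 112 h
Energy = 0.23 kW × 112 h = 25.76 kWh
Tier 1 (0–5 kWh): 5 × $0.17 = $0.85
Above 5 kWh: 20.76 × $0.23 = $4.7748
Bill = $5.62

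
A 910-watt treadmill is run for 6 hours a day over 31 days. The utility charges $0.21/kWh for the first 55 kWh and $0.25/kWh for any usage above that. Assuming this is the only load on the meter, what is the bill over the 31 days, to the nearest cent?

$40.12

Runtime = 6 h/day × 31 days = 186 h
Energy = 0.91 kW × 186 h = 169.26 kWh
Tier 1 (0–55 kWh): 55 × $0.21 = $11.55
Above 55 kWh: 114.26 × $0.25 = $28.565
Bill = $40.12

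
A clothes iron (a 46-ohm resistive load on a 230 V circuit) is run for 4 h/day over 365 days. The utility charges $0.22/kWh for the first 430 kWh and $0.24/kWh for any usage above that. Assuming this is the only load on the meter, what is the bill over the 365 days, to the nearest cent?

$394.36

Power = V²/R = 230²/46 = 1150 W = 1.15 kW
Runtime = 4 h/day × 365 days = 1460 h
Energy = 1.15 kW × 1460 h = 1679 kWh
Tier 1 (0–430 kWh): 430 × $0.22 = $94.6
Above 430 kWh: 1249 × $0.24 = $299.76
Bill = $394.36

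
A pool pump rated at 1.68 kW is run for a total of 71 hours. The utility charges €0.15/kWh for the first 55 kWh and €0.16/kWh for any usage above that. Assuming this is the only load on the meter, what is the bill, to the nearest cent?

€18.53

Energy = 1.68 kW × 71 h = 119.28 kWh
Tier 1 (0–55 kWh): 55 × €0.15 = €8.25
Above 55 kWh: 64.28 × €0.16 = €10.2848
Bill = €18.53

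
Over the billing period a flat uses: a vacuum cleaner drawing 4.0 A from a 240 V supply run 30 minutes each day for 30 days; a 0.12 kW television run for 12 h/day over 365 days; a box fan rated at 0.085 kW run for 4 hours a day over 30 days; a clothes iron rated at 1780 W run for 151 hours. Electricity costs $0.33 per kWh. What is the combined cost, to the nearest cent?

vacuum cleaner: Power = 4.0 A × 240 V = 960 W = 0.96 kW
vacuum cleaner: Runtime = 30 min × 30 = 900 min = 15 h
vacuum cleaner: 0.96 kW × 15 h = 14.4 kWh
television: Runtime = 12 h/day × 365 days = 4380 h
television: 0.12 kW × 4380 h = 525.6 kWh
box fan: Runtime = 4 h/day × 30 days = 120 h
box fan: 0.085 kW × 120 h = 10.2 kWh
clothes iron: 1.78 kW × 151 h = 268.78 kWh
Total energy = 818.98 kWh
Cost = 818.98 × $0.33 = $270.26

$270.26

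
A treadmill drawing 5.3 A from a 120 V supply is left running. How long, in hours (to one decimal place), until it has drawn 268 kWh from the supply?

Power = 5.3 A × 120 V = 636 W = 0.636 kW
Hours = 268 kWh ÷ 0.636 kW = 421.4 h

421.4 h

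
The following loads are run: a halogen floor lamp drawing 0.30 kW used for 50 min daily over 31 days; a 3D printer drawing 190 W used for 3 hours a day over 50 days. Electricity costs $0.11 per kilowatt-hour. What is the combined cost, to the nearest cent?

$3.99

halogen floor lamp: Runtime = 50 min × 31 = 1550 min = 25.833333… h
halogen floor lamp: 0.3 kW × 25.833333… h = 7.75 kWh
3D printer: Runtime = 3 h/day × 50 days = 150 h
3D printer: 0.19 kW × 150 h = 28.5 kWh
Total energy = 36.25 kWh
Cost = 36.25 × $0.11 = $3.99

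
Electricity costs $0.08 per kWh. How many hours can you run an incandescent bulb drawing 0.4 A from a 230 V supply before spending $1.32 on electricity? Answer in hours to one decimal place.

179.3 h

Power = 0.4 A × 230 V = 92 W = 0.092 kW
Energy available = $1.32 ÷ $0.08/kWh = 16.5 kWh
Hours = 16.5 kWh ÷ 0.092 kW = 179.3 h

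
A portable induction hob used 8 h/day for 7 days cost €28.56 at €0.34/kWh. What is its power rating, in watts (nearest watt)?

Energy = €28.56 ÷ €0.34/kWh = 84 kWh
Runtime = 8 h/day × 7 days = 56 h
Power = 84 kWh ÷ 56 h = 1.5 kW = 1500 W

1500 W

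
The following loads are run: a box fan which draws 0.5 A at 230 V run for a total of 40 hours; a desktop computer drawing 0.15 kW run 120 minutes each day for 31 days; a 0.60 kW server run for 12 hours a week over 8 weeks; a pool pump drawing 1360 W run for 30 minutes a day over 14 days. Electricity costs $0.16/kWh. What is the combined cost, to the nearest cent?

box fan: Power = 0.5 A × 230 V = 115 W = 0.115 kW
box fan: 0.115 kW × 40 h = 4.6 kWh
desktop computer: Runtime = 120 min × 31 = 3720 min = 62 h
desktop computer: 0.15 kW × 62 h = 9.3 kWh
server: Runtime = 12 h/week × 8 weeks = 96 h
server: 0.6 kW × 96 h = 57.6 kWh
pool pump: Runtime = 30 min × 14 = 420 min = 7 h
pool pump: 1.36 kW × 7 h = 9.52 kWh
Total energy = 81.02 kWh
Cost = 81.02 × $0.16 = $12.96

$12.96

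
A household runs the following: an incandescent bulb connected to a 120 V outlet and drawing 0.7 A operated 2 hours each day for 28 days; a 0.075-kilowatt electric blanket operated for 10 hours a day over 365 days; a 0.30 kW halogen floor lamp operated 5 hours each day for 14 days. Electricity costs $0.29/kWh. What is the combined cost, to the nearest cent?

$86.84

incandescent bulb: Power = 0.7 A × 120 V = 84 W = 0.084 kW
incandescent bulb: Runtime = 2 h/day × 28 days = 56 h
incandescent bulb: 0.084 kW × 56 h = 4.704 kWh
electric blanket: Runtime = 10 h/day × 365 days = 3650 h
electric blanket: 0.075 kW × 3650 h = 273.75 kWh
halogen floor lamp: Runtime = 5 h/day × 14 days = 70 h
halogen floor lamp: 0.3 kW × 70 h = 21 kWh
Total energy = 299.454 kWh
Cost = 299.454 × $0.29 = $86.84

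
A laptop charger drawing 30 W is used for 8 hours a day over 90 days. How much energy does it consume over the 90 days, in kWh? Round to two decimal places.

Runtime = 8 h/day × 90 days = 720 h
Energy = 0.03 kW × 720 h = 21.6 kWh

21.60 kWh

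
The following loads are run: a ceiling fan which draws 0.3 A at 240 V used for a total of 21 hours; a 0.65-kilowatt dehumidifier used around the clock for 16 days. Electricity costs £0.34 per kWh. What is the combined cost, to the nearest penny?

£85.38

ceiling fan: Power = 0.3 A × 240 V = 72 W = 0.072 kW
ceiling fan: 0.072 kW × 21 h = 1.512 kWh
dehumidifier: Runtime = 24 h × 16 = 384 h
dehumidifier: 0.65 kW × 384 h = 249.6 kWh
Total energy = 251.112 kWh
Cost = 251.112 × £0.34 = £85.38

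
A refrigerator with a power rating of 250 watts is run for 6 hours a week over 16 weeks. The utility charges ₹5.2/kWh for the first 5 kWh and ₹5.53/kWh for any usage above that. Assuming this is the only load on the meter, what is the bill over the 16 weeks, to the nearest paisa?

₹131.07

Runtime = 6 h/week × 16 weeks = 96 h
Energy = 0.25 kW × 96 h = 24 kWh
Tier 1 (0–5 kWh): 5 × ₹5.2 = ₹26
Above 5 kWh: 19 × ₹5.53 = ₹105.07
Bill = ₹131.07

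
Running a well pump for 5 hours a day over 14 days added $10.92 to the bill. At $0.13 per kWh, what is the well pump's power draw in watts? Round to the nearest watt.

1200 W

Energy = $10.92 ÷ $0.13/kWh = 84 kWh
Runtime = 5 h/day × 14 days = 70 h
Power = 84 kWh ÷ 70 h = 1.2 kW = 1200 W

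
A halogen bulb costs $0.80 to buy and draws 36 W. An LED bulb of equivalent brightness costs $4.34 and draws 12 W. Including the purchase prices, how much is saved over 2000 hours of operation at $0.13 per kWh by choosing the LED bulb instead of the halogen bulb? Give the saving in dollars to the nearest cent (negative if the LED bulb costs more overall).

$2.70

halogen bulb: $0.80 + (36/1000) kW × 2000 h × $0.13 = $0.80 + $9.36 = $10.16
LED bulb: $4.34 + (12/1000) kW × 2000 h × $0.13 = $4.34 + $3.12 = $7.46
Saving = $10.16 − $7.46 = $2.7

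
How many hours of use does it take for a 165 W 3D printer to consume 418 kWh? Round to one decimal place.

Hours = 418 kWh ÷ 0.165 kW = 2533.3 h

2533.3 h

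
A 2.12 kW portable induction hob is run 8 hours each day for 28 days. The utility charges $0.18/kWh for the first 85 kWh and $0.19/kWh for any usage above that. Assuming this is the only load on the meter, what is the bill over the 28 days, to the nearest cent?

$89.38

Runtime = 8 h/day × 28 days = 224 h
Energy = 2.12 kW × 224 h = 474.88 kWh
Tier 1 (0–85 kWh): 85 × $0.18 = $15.3
Above 85 kWh: 389.88 × $0.19 = $74.0772
Bill = $89.38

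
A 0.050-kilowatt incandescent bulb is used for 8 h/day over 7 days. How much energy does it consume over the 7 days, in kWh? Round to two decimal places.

2.80 kWh

Runtime = 8 h/day × 7 days = 56 h
Energy = 0.05 kW × 56 h = 2.8 kWh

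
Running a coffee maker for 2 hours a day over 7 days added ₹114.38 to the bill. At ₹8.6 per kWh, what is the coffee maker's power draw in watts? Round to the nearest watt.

950 W

Energy = ₹114.38 ÷ ₹8.6/kWh = 13.3 kWh
Runtime = 2 h/day × 7 days = 14 h
Power = 13.3 kWh ÷ 14 h = 0.95 kW = 950 W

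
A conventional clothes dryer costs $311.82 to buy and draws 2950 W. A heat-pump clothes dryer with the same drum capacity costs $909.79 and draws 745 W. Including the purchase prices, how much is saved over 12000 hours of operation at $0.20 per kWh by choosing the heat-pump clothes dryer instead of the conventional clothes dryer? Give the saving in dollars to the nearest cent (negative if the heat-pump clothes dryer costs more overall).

$4694.03

conventional clothes dryer: $311.82 + (2950/1000) kW × 12000 h × $0.20 = $311.82 + $7080 = $7391.82
heat-pump clothes dryer: $909.79 + (745/1000) kW × 12000 h × $0.20 = $909.79 + $1788 = $2697.79
Saving = $7391.82 − $2697.79 = $4694.03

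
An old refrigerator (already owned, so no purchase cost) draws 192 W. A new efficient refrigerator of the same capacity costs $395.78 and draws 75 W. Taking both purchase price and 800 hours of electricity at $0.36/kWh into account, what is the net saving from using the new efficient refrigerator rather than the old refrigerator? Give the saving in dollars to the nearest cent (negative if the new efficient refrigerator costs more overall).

old refrigerator: $0.00 + (192/1000) kW × 800 h × $0.36 = $0.00 + $55.296 = $55.296
new efficient refrigerator: $395.78 + (75/1000) kW × 800 h × $0.36 = $395.78 + $21.6 = $417.38
Saving = $55.296 − $417.38 = −$362.084 → -$362.08

-$362.08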